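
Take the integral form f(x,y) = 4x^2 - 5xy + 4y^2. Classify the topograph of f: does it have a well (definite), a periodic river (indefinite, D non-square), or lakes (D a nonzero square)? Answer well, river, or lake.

D = b²−4ac = (-5)² − 4·4·4 = -39
D < 0 ⇒ definite ⇒ every region one sign ⇒ single well

well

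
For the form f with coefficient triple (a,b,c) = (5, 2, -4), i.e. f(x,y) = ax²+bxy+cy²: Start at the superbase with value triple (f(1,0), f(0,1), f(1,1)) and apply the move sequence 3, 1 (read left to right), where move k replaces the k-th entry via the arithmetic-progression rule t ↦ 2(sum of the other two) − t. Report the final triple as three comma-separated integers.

start (5,-4,3) = (f(1,0),f(0,1),f(1,1))
replace slot 3: 2·(5+(-4)) − 3 = -1 → (5,-4,-1)
replace slot 1: 2·((-4)+(-1)) − 5 = -15 → (-15,-4,-1)

-15,-4,-1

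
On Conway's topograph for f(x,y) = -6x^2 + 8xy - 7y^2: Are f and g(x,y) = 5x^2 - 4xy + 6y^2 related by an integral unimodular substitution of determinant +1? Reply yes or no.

D₁ = -104, D₂ = -104
f is negative-definite; reduce −f:
−f: translate: b→4 (≡-8 mod 12), so (6,-8,7)→(6,4,5)
−f: flip: (6,4,5)→(5,-4,6)
−f: reduced (well bottom): (5,-4,6) with a≤c, −a<b≤a
flip sign back: reduced form of f is (-5,4,-6)
g: reduced (well bottom): (5,-4,6) with a≤c, −a<b≤a
reduced forms (-5, 4, -6) vs (5, -4, 6) ⇒ inequivalent

no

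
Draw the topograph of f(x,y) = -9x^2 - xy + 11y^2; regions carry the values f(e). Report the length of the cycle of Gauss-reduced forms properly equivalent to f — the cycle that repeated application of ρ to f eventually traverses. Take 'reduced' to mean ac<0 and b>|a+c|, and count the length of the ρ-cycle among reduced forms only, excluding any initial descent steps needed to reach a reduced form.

D = 397, ⌊√D⌋ = 19
descent: ρ → (11,1,-9)
descent: ρ → (-9,17,3)  [lands on river]
river: ρ → (3,19,-3)
river: ρ → (-3,17,9)
river: ρ → (9,19,-1)
river: ρ → (-1,19,9)
river: ρ → (9,17,-3)
river: ρ → (-3,19,3)
river: ρ → (3,17,-9)
river: ρ → (-9,19,1)
river: ρ → (1,19,-9)
ρ-cycle length = 10 (tail of 2 descent steps not counted)

10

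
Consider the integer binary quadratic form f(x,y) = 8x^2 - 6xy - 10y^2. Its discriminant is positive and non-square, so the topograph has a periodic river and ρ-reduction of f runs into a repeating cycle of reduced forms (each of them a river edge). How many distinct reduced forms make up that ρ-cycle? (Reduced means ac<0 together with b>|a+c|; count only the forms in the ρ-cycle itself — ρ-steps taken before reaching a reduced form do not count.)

D = 356, ⌊√D⌋ = 18
descent: ρ → (-10,6,8)  [lands on river]
river: ρ → (8,10,-8)
river: ρ → (-8,6,10)
river: ρ → (10,14,-4)
river: ρ → (-4,18,2)
river: ρ → (2,18,-4)
river: ρ → (-4,14,10)
river: ρ → (10,6,-8)
river: ρ → (-8,10,8)
river: ρ → (8,6,-10)
river: ρ → (-10,14,4)
river: ρ → (4,18,-2)
river: ρ → (-2,18,4)
river: ρ → (4,14,-10)
ρ-cycle length = 14 (tail of 1 descent step not counted)

14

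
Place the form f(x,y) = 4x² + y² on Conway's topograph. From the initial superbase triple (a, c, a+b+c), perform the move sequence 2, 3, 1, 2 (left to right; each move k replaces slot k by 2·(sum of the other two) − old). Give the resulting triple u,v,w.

start (4,1,5) = (f(1,0),f(0,1),f(1,1))
replace slot 2: 2·(4+5) − 1 = 17 → (4,17,5)
replace slot 3: 2·(4+17) − 5 = 37 → (4,17,37)
replace slot 1: 2·(17+37) − 4 = 104 → (104,17,37)
replace slot 2: 2·(104+37) − 17 = 265 → (104,265,37)

104,265,37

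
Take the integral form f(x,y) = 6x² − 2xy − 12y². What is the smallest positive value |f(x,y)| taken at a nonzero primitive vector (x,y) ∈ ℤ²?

descent: ρ → (-12,2,6)
descent: ρ → (6,10,-8)  [lands on river]
river: ρ → (-8,6,8)
river: ρ → (8,10,-6)
river: ρ → (-6,14,4)
river: ρ → (4,10,-12)
river: ρ → (-12,14,2)
river: ρ → (2,14,-12)
river: ρ → (-12,10,4)
river: ρ → (4,14,-6)
river: ρ → (-6,10,8)
river: ρ → (8,6,-8)
river: ρ → (-8,10,6)
river: ρ → (6,14,-4)
river: ρ → (-4,10,12)
river: ρ → (12,14,-2)
river: ρ → (-2,14,12)
river: ρ → (12,10,-4)
river: ρ → (-4,14,6)
closes: descent 2, river 18
min |a| on river = 2

2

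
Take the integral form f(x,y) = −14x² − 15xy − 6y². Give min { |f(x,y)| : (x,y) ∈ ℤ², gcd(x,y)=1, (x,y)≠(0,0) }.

translate: b→-13 (≡15 mod 28), so (14,15,6)→(14,-13,5)
flip: (14,-13,5)→(5,13,14)
translate: b→3 (≡13 mod 10), so (5,13,14)→(5,3,6)
reduced (well bottom): (5,3,6) with a≤c, −a<b≤a
well minimum |f| = |-5| = 5 (negative-definite)

5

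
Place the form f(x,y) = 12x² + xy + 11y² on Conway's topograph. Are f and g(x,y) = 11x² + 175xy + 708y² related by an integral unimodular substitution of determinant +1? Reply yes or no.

D₁ = -527, D₂ = -527
f: flip: (12,1,11)→(11,-1,12)
f: reduced (well bottom): (11,-1,12) with a≤c, −a<b≤a
g: translate: b→-1 (≡175 mod 22), so (11,175,708)→(11,-1,12)
g: reduced (well bottom): (11,-1,12) with a≤c, −a<b≤a
reduced forms (11, -1, 12) vs (11, -1, 12) ⇒ equivalent

yes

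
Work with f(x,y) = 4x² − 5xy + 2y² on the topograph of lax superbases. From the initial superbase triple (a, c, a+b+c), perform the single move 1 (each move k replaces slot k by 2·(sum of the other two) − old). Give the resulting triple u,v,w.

start (4,2,1) = (f(1,0),f(0,1),f(1,1))
replace slot 1: 2·(2+1) − 4 = 2 → (2,2,1)

2,2,1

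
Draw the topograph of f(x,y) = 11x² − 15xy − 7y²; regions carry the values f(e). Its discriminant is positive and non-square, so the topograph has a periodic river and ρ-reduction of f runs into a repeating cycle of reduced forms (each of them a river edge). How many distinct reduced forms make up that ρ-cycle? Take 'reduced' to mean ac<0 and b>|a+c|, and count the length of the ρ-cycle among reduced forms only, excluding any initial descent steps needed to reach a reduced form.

D = 533, ⌊√D⌋ = 23
descent: ρ → (-7,15,11)  [lands on river]
river: ρ → (11,7,-11)
river: ρ → (-11,15,7)
river: ρ → (7,13,-13)
river: ρ → (-13,13,7)
river: ρ → (7,15,-11)
river: ρ → (-11,7,11)
river: ρ → (11,15,-7)
river: ρ → (-7,13,13)
river: ρ → (13,13,-7)
ρ-cycle length = 10 (tail of 1 descent step not counted)

10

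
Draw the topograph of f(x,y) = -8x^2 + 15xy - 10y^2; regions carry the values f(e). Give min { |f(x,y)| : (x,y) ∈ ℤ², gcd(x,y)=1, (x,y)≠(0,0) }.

translate: b→1 (≡-15 mod 16), so (8,-15,10)→(8,1,3)
flip: (8,1,3)→(3,-1,8)
reduced (well bottom): (3,-1,8) with a≤c, −a<b≤a
well minimum |f| = |-3| = 3 (negative-definite)

3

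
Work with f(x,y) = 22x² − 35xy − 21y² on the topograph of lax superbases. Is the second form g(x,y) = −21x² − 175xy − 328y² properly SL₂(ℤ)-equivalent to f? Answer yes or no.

D₁ = 3073, D₂ = 3073
river cycle of f (length 60): (-21, 35, 22), (22, 53, -3), (-3, 55, 4), (4, 49, -42), (-42, 35, 11), (11, 53, -6), (-6, 55, 2), (2, 53, -33), (-33, 13, 22), (22, 31, -24), … (50 more)
river cycle of g (length 60): (-21, 35, 22), (22, 53, -3), (-3, 55, 4), (4, 49, -42), (-42, 35, 11), (11, 53, -6), (-6, 55, 2), (2, 53, -33), (-33, 13, 22), (22, 31, -24), … (50 more)
cycles coincide ⇒ equivalent

yes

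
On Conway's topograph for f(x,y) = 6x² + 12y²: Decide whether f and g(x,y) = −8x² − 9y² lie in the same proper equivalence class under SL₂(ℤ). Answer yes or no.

D₁ = -288, D₂ = -288
f: reduced (well bottom): (6,0,12) with a≤c, −a<b≤a
g is negative-definite; reduce −g:
−g: reduced (well bottom): (8,0,9) with a≤c, −a<b≤a
flip sign back: reduced form of g is (-8,0,-9)
reduced forms (6, 0, 12) vs (-8, 0, -9) ⇒ inequivalent

no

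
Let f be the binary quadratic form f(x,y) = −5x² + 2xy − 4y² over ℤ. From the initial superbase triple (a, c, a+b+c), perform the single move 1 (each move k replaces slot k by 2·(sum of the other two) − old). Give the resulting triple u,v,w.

start (-5,-4,-7) = (f(1,0),f(0,1),f(1,1))
replace slot 1: 2·((-4)+(-7)) − (-5) = -17 → (-17,-4,-7)

-17,-4,-7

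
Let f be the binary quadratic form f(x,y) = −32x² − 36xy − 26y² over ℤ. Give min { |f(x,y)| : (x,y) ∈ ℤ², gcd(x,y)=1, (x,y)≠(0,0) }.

translate: b→-28 (≡36 mod 64), so (32,36,26)→(32,-28,22)
flip: (32,-28,22)→(22,28,32)
translate: b→-16 (≡28 mod 44), so (22,28,32)→(22,-16,26)
reduced (well bottom): (22,-16,26) with a≤c, −a<b≤a
well minimum |f| = |-22| = 22 (negative-definite)

22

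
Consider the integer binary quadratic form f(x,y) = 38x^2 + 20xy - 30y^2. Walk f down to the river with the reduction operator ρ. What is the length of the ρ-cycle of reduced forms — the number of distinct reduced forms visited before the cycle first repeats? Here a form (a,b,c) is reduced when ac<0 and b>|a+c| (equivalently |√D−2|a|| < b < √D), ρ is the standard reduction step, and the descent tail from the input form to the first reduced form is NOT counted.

D = 4960, ⌊√D⌋ = 70
river: ρ → (-30,40,28)
river: ρ → (28,16,-42)
river: ρ → (-42,68,2)
river: ρ → (2,68,-42)
river: ρ → (-42,16,28)
river: ρ → (28,40,-30)
river: ρ → (-30,20,38)
river: ρ → (38,56,-12)
river: ρ → (-12,64,18)
river: ρ → (18,44,-42)
river: ρ → (-42,40,20)
river: ρ → (20,40,-42)
river: ρ → (-42,44,18)
river: ρ → (18,64,-12)
river: ρ → (-12,56,38)
river: ρ → (38,20,-30)
ρ-cycle length = 16 (tail of 0 descent steps not counted)

16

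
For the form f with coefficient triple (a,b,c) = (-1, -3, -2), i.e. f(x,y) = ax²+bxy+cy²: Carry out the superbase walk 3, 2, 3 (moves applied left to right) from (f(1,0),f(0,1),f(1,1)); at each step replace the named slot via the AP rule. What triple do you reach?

start (-1,-2,-6) = (f(1,0),f(0,1),f(1,1))
replace slot 3: 2·((-1)+(-2)) − (-6) = 0 → (-1,-2,0)
replace slot 2: 2·((-1)+0) − (-2) = 0 → (-1,0,0)
replace slot 3: 2·((-1)+0) − 0 = -2 → (-1,0,-2)

-1,0,-2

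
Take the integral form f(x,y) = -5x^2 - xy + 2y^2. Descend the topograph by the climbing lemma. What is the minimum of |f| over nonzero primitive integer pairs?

descent: ρ → (2,5,-2)  [lands on river]
river: ρ → (-2,3,4)
river: ρ → (4,5,-1)
river: ρ → (-1,5,4)
river: ρ → (4,3,-2)
river: ρ → (-2,5,2)
river: ρ → (2,3,-4)
river: ρ → (-4,5,1)
river: ρ → (1,5,-4)
river: ρ → (-4,3,2)
closes: descent 1, river 10
min |a| on river = 1

1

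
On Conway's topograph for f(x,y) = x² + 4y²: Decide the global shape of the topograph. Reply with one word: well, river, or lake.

D = b²−4ac = 0² − 4·1·4 = -16
D < 0 ⇒ definite ⇒ every region one sign ⇒ single well

well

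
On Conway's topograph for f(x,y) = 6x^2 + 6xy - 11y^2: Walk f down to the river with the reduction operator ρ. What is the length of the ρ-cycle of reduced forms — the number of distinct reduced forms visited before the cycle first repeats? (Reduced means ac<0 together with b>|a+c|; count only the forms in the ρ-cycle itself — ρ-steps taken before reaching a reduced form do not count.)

D = 300, ⌊√D⌋ = 17
river: ρ → (-11,16,1)
river: ρ → (1,16,-11)
river: ρ → (-11,6,6)
river: ρ → (6,6,-11)
ρ-cycle length = 4 (tail of 0 descent steps not counted)

4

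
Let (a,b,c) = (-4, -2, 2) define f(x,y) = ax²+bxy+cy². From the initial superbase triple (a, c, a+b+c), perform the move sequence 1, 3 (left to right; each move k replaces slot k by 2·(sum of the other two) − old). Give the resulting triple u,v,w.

start (-4,2,-4) = (f(1,0),f(0,1),f(1,1))
replace slot 1: 2·(2+(-4)) − (-4) = 0 → (0,2,-4)
replace slot 3: 2·(0+2) − (-4) = 8 → (0,2,8)

0,2,8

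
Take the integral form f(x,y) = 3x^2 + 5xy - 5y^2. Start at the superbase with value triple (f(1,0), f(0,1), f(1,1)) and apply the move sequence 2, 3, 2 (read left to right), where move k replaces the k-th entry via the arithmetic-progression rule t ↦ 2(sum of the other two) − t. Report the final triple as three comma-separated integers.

start (3,-5,3) = (f(1,0),f(0,1),f(1,1))
replace slot 2: 2·(3+3) − (-5) = 17 → (3,17,3)
replace slot 3: 2·(3+17) − 3 = 37 → (3,17,37)
replace slot 2: 2·(3+37) − 17 = 63 → (3,63,37)

3,63,37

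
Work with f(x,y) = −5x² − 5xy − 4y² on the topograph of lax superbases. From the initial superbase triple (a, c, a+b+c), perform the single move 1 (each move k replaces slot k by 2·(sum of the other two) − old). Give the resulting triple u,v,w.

start (-5,-4,-14) = (f(1,0),f(0,1),f(1,1))
replace slot 1: 2·((-4)+(-14)) − (-5) = -31 → (-31,-4,-14)

-31,-4,-14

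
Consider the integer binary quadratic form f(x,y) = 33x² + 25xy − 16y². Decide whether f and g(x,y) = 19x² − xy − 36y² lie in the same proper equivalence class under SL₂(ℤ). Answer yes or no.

D₁ = 2737, D₂ = 2737
river cycle of f (length 30): (-16, 39, 19), (19, 37, -18), (-18, 35, 21), (21, 49, -4), (-4, 47, 33), (33, 19, -18), (-18, 17, 34), (34, 51, -1), (-1, 51, 34), (34, 17, -18), … (20 more)
river cycle of g (length 30): (19, 37, -18), (-18, 35, 21), (21, 49, -4), (-4, 47, 33), (33, 19, -18), (-18, 17, 34), (34, 51, -1), (-1, 51, 34), (34, 17, -18), (-18, 19, 33), … (20 more)
cycles coincide ⇒ equivalent

yes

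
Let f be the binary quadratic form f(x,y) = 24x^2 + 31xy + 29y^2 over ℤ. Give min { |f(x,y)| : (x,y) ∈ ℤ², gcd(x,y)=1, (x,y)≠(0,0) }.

translate: b→-17 (≡31 mod 48), so (24,31,29)→(24,-17,22)
flip: (24,-17,22)→(22,17,24)
reduced (well bottom): (22,17,24) with a≤c, −a<b≤a
well minimum = a = 22

22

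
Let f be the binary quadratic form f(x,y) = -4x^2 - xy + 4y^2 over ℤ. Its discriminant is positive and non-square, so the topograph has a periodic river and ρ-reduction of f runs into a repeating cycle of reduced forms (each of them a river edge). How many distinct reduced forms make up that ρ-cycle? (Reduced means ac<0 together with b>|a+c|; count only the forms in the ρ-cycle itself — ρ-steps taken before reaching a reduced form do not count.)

D = 65, ⌊√D⌋ = 8
descent: ρ → (4,1,-4)  [lands on river]
river: ρ → (-4,7,1)
river: ρ → (1,7,-4)
river: ρ → (-4,1,4)
river: ρ → (4,7,-1)
river: ρ → (-1,7,4)
ρ-cycle length = 6 (tail of 1 descent step not counted)

6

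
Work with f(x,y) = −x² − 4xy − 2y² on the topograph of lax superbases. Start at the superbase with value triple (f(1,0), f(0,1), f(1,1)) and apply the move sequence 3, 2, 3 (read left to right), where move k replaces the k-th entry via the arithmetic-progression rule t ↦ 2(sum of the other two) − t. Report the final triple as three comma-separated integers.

start (-1,-2,-7) = (f(1,0),f(0,1),f(1,1))
replace slot 3: 2·((-1)+(-2)) − (-7) = 1 → (-1,-2,1)
replace slot 2: 2·((-1)+1) − (-2) = 2 → (-1,2,1)
replace slot 3: 2·((-1)+2) − 1 = 1 → (-1,2,1)

-1,2,1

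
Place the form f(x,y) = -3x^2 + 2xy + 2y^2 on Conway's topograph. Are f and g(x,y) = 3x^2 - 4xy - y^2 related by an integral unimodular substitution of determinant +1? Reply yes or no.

D₁ = 28, D₂ = 28
river cycle of f (length 4): (2, 2, -3), (-3, 4, 1), (1, 4, -3), (-3, 2, 2)
river cycle of g (length 4): (-1, 4, 3), (3, 2, -2), (-2, 2, 3), (3, 4, -1)
cycles differ ⇒ inequivalent

no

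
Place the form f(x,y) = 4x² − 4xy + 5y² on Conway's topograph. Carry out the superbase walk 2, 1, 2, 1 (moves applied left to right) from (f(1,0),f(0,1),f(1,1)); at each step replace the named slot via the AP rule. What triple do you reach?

start (4,5,5) = (f(1,0),f(0,1),f(1,1))
replace slot 2: 2·(4+5) − 5 = 13 → (4,13,5)
replace slot 1: 2·(13+5) − 4 = 32 → (32,13,5)
replace slot 2: 2·(32+5) − 13 = 61 → (32,61,5)
replace slot 1: 2·(61+5) − 32 = 100 → (100,61,5)

100,61,5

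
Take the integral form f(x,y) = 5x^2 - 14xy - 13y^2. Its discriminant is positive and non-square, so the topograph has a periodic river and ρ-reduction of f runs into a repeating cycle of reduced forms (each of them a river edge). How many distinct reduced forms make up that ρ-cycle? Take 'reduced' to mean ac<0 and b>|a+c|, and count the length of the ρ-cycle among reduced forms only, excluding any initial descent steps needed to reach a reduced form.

D = 456, ⌊√D⌋ = 21
descent: ρ → (-13,14,5)  [lands on river]
river: ρ → (5,16,-10)
river: ρ → (-10,4,11)
river: ρ → (11,18,-3)
river: ρ → (-3,18,11)
river: ρ → (11,4,-10)
river: ρ → (-10,16,5)
river: ρ → (5,14,-13)
river: ρ → (-13,12,6)
river: ρ → (6,12,-13)
ρ-cycle length = 10 (tail of 1 descent step not counted)

10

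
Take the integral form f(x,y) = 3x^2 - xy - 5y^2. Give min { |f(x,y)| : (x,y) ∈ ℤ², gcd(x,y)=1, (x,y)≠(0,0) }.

descent: ρ → (-5,1,3)
descent: ρ → (3,5,-3)  [lands on river]
river: ρ → (-3,7,1)
river: ρ → (1,7,-3)
river: ρ → (-3,5,3)
river: ρ → (3,7,-1)
river: ρ → (-1,7,3)
closes: descent 2, river 6
min |a| on river = 1

1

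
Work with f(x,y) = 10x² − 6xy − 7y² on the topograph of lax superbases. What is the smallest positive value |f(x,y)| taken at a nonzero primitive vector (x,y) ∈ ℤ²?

descent: ρ → (-7,6,10)  [lands on river]
river: ρ → (10,14,-3)
river: ρ → (-3,16,5)
river: ρ → (5,14,-6)
river: ρ → (-6,10,9)
river: ρ → (9,8,-7)
closes: descent 1, river 6
min |a| on river = 3

3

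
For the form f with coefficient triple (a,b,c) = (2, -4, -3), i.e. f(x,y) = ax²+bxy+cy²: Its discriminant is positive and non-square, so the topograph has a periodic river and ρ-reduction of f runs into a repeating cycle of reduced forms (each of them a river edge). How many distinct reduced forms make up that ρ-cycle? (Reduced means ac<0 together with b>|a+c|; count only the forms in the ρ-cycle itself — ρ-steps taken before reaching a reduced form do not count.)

D = 40, ⌊√D⌋ = 6
descent: ρ → (-3,4,2)  [lands on river]
river: ρ → (2,4,-3)
river: ρ → (-3,2,3)
river: ρ → (3,4,-2)
river: ρ → (-2,4,3)
river: ρ → (3,2,-3)
ρ-cycle length = 6 (tail of 1 descent step not counted)

6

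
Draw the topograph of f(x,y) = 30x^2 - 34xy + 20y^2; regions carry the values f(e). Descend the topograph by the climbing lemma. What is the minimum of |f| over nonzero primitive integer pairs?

translate: b→26 (≡-34 mod 60), so (30,-34,20)→(30,26,16)
flip: (30,26,16)→(16,-26,30)
translate: b→6 (≡-26 mod 32), so (16,-26,30)→(16,6,20)
reduced (well bottom): (16,6,20) with a≤c, −a<b≤a
well minimum = a = 16

16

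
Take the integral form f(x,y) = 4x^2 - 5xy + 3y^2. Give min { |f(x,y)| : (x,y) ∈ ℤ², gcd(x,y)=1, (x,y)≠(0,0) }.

translate: b→3 (≡-5 mod 8), so (4,-5,3)→(4,3,2)
flip: (4,3,2)→(2,-3,4)
translate: b→1 (≡-3 mod 4), so (2,-3,4)→(2,1,3)
reduced (well bottom): (2,1,3) with a≤c, −a<b≤a
well minimum = a = 2

2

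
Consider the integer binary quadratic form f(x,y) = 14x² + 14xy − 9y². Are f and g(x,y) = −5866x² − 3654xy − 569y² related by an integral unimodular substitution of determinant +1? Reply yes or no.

D₁ = 700, D₂ = 700
river cycle of f (length 6): (-9, 22, 6), (6, 26, -1), (-1, 26, 6), (6, 22, -9), (-9, 14, 14), (14, 14, -9)
river cycle of g (length 6): (6, 26, -1), (-1, 26, 6), (6, 22, -9), (-9, 14, 14), (14, 14, -9), (-9, 22, 6)
cycles coincide ⇒ equivalent

yes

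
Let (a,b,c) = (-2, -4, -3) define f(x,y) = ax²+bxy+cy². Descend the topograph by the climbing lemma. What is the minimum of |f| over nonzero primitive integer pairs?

translate: b→0 (≡4 mod 4), so (2,4,3)→(2,0,1)
flip: (2,0,1)→(1,0,2)
reduced (well bottom): (1,0,2) with a≤c, −a<b≤a
well minimum |f| = |-1| = 1 (negative-definite)

1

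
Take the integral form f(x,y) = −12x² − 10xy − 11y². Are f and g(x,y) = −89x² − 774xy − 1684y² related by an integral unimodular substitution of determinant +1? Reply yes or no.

D₁ = -428, D₂ = -428
f is negative-definite; reduce −f:
−f: flip: (12,10,11)→(11,-10,12)
−f: reduced (well bottom): (11,-10,12) with a≤c, −a<b≤a
flip sign back: reduced form of f is (-11,10,-12)
g is negative-definite; reduce −g:
−g: translate: b→62 (≡774 mod 178), so (89,774,1684)→(89,62,12)
−g: flip: (89,62,12)→(12,-62,89)
−g: translate: b→10 (≡-62 mod 24), so (12,-62,89)→(12,10,11)
−g: flip: (12,10,11)→(11,-10,12)
−g: reduced (well bottom): (11,-10,12) with a≤c, −a<b≤a
flip sign back: reduced form of g is (-11,10,-12)
reduced forms (-11, 10, -12) vs (-11, 10, -12) ⇒ equivalent

yes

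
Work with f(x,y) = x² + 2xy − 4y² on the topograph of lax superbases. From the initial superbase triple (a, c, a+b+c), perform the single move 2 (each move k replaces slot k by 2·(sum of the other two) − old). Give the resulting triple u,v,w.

start (1,-4,-1) = (f(1,0),f(0,1),f(1,1))
replace slot 2: 2·(1+(-1)) − (-4) = 4 → (1,4,-1)

1,4,-1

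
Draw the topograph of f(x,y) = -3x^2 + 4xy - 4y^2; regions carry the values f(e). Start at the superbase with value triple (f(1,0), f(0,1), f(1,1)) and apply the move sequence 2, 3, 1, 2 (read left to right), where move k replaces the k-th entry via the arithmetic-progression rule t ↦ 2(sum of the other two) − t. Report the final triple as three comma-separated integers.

start (-3,-4,-3) = (f(1,0),f(0,1),f(1,1))
replace slot 2: 2·((-3)+(-3)) − (-4) = -8 → (-3,-8,-3)
replace slot 3: 2·((-3)+(-8)) − (-3) = -19 → (-3,-8,-19)
replace slot 1: 2·((-8)+(-19)) − (-3) = -51 → (-51,-8,-19)
replace slot 2: 2·((-51)+(-19)) − (-8) = -132 → (-51,-132,-19)

-51,-132,-19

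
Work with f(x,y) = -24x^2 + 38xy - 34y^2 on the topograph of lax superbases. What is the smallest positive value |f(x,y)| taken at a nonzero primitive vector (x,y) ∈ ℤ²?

translate: b→10 (≡-38 mod 48), so (24,-38,34)→(24,10,20)
flip: (24,10,20)→(20,-10,24)
reduced (well bottom): (20,-10,24) with a≤c, −a<b≤a
well minimum |f| = |-20| = 20 (negative-definite)

20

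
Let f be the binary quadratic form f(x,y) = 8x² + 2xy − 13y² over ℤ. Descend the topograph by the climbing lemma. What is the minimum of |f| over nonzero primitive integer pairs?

descent: ρ → (-13,-2,8)
descent: ρ → (8,18,-3)  [lands on river]
river: ρ → (-3,18,8)
river: ρ → (8,14,-7)
river: ρ → (-7,14,8)
closes: descent 2, river 4
min |a| on river = 3

3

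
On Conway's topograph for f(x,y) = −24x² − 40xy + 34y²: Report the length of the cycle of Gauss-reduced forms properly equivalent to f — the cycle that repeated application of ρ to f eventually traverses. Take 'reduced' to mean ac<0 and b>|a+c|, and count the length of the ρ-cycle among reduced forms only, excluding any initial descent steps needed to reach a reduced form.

D = 4864, ⌊√D⌋ = 69
descent: ρ → (34,40,-24)  [lands on river]
river: ρ → (-24,56,18)
river: ρ → (18,52,-30)
river: ρ → (-30,68,2)
river: ρ → (2,68,-30)
river: ρ → (-30,52,18)
river: ρ → (18,56,-24)
river: ρ → (-24,40,34)
river: ρ → (34,28,-30)
river: ρ → (-30,32,32)
river: ρ → (32,32,-30)
river: ρ → (-30,28,34)
ρ-cycle length = 12 (tail of 1 descent step not counted)

12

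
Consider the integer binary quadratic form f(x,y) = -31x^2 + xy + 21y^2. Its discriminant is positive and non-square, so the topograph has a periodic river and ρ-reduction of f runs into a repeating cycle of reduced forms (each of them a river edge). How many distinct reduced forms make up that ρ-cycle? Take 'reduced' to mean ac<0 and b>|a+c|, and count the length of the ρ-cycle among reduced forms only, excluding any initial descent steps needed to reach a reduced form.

D = 2605, ⌊√D⌋ = 51
descent: ρ → (21,41,-11)  [lands on river]
river: ρ → (-11,47,9)
river: ρ → (9,43,-21)
river: ρ → (-21,41,11)
river: ρ → (11,47,-9)
river: ρ → (-9,43,21)
ρ-cycle length = 6 (tail of 1 descent step not counted)

6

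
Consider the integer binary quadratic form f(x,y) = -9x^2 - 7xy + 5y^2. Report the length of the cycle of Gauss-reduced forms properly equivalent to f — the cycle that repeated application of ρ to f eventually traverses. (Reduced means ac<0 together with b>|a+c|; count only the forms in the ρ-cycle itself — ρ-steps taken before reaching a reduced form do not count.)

D = 229, ⌊√D⌋ = 15
descent: ρ → (5,7,-9)  [lands on river]
river: ρ → (-9,11,3)
river: ρ → (3,13,-5)
river: ρ → (-5,7,9)
river: ρ → (9,11,-3)
river: ρ → (-3,13,5)
ρ-cycle length = 6 (tail of 1 descent step not counted)

6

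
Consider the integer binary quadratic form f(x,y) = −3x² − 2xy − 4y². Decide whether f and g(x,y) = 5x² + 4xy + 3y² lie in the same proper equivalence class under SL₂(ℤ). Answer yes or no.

D₁ = -44, D₂ = -44
f is negative-definite; reduce −f:
−f: reduced (well bottom): (3,2,4) with a≤c, −a<b≤a
flip sign back: reduced form of f is (-3,-2,-4)
g: flip: (5,4,3)→(3,-4,5)
g: translate: b→2 (≡-4 mod 6), so (3,-4,5)→(3,2,4)
g: reduced (well bottom): (3,2,4) with a≤c, −a<b≤a
reduced forms (-3, -2, -4) vs (3, 2, 4) ⇒ inequivalent

no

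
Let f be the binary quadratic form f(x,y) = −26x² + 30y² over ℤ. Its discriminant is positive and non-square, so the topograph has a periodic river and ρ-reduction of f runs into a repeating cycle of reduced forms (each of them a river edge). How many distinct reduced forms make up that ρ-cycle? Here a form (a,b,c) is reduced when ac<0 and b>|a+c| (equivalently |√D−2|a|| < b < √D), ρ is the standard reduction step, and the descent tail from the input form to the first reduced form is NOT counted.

D = 3120, ⌊√D⌋ = 55
descent: ρ → (30,0,-26)
descent: ρ → (-26,52,4)  [lands on river]
river: ρ → (4,52,-26)
ρ-cycle length = 2 (tail of 2 descent steps not counted)

2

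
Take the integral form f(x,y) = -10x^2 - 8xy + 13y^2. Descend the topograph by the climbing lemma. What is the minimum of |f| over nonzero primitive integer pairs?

descent: ρ → (13,8,-10)  [lands on river]
river: ρ → (-10,12,11)
river: ρ → (11,10,-11)
river: ρ → (-11,12,10)
river: ρ → (10,8,-13)
river: ρ → (-13,18,5)
river: ρ → (5,22,-5)
river: ρ → (-5,18,13)
closes: descent 1, river 8
min |a| on river = 5

5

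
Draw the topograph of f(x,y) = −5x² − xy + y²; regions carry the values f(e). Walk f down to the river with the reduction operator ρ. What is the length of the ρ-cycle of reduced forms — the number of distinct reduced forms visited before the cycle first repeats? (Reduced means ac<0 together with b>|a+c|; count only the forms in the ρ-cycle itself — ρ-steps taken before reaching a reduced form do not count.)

D = 21, ⌊√D⌋ = 4
descent: ρ → (1,3,-3)  [lands on river]
river: ρ → (-3,3,1)
ρ-cycle length = 2 (tail of 1 descent step not counted)

2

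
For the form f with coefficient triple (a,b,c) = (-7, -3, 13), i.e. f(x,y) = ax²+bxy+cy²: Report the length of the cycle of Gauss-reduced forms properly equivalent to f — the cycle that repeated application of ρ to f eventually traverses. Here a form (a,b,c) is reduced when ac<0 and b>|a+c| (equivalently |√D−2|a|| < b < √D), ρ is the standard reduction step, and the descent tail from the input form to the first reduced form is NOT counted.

D = 373, ⌊√D⌋ = 19
descent: ρ → (13,3,-7)
descent: ρ → (-7,11,9)  [lands on river]
river: ρ → (9,7,-9)
river: ρ → (-9,11,7)
river: ρ → (7,17,-3)
river: ρ → (-3,19,1)
river: ρ → (1,19,-3)
river: ρ → (-3,17,7)
river: ρ → (7,11,-9)
river: ρ → (-9,7,9)
river: ρ → (9,11,-7)
river: ρ → (-7,17,3)
river: ρ → (3,19,-1)
river: ρ → (-1,19,3)
river: ρ → (3,17,-7)
ρ-cycle length = 14 (tail of 2 descent steps not counted)

14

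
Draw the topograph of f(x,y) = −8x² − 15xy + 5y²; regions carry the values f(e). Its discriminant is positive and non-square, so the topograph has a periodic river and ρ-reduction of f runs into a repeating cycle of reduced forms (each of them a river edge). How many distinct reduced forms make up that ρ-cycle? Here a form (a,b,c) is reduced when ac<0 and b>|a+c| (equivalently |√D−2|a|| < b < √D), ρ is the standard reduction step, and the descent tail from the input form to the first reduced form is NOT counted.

D = 385, ⌊√D⌋ = 19
descent: ρ → (5,15,-8)  [lands on river]
river: ρ → (-8,17,3)
river: ρ → (3,19,-2)
river: ρ → (-2,17,12)
river: ρ → (12,7,-7)
river: ρ → (-7,7,12)
river: ρ → (12,17,-2)
river: ρ → (-2,19,3)
river: ρ → (3,17,-8)
river: ρ → (-8,15,5)
ρ-cycle length = 10 (tail of 1 descent step not counted)

10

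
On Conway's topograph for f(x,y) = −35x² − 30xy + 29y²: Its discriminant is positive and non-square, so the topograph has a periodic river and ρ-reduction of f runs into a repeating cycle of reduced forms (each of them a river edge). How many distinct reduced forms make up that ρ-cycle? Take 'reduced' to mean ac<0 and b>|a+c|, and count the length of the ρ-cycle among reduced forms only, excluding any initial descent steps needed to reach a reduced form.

D = 4960, ⌊√D⌋ = 70
descent: ρ → (29,30,-35)  [lands on river]
river: ρ → (-35,40,24)
river: ρ → (24,56,-19)
river: ρ → (-19,58,21)
river: ρ → (21,68,-4)
river: ρ → (-4,68,21)
river: ρ → (21,58,-19)
river: ρ → (-19,56,24)
river: ρ → (24,40,-35)
river: ρ → (-35,30,29)
river: ρ → (29,28,-36)
river: ρ → (-36,44,21)
river: ρ → (21,40,-40)
river: ρ → (-40,40,21)
river: ρ → (21,44,-36)
river: ρ → (-36,28,29)
ρ-cycle length = 16 (tail of 1 descent step not counted)

16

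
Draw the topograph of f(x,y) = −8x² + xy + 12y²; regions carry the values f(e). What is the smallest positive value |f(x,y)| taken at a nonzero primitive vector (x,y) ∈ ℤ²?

descent: ρ → (12,-1,-8)
descent: ρ → (-8,17,3)  [lands on river]
river: ρ → (3,19,-2)
river: ρ → (-2,17,12)
river: ρ → (12,7,-7)
river: ρ → (-7,7,12)
river: ρ → (12,17,-2)
river: ρ → (-2,19,3)
river: ρ → (3,17,-8)
river: ρ → (-8,15,5)
river: ρ → (5,15,-8)
closes: descent 2, river 10
min |a| on river = 2

2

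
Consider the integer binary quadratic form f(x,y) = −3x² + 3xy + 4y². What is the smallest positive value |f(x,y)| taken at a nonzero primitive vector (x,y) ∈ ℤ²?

river: ρ → (4,5,-2)
river: ρ → (-2,7,1)
river: ρ → (1,7,-2)
river: ρ → (-2,5,4)
river: ρ → (4,3,-3)
river: ρ → (-3,3,4)
closes: descent 0, river 6
min |a| on river = 1

1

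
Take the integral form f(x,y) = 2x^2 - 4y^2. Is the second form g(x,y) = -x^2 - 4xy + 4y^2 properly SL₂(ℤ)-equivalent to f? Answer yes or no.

D₁ = 32, D₂ = 32
river cycle of f (length 2): (2, 4, -2), (-2, 4, 2)
river cycle of g (length 2): (4, 4, -1), (-1, 4, 4)
cycles differ ⇒ inequivalent

no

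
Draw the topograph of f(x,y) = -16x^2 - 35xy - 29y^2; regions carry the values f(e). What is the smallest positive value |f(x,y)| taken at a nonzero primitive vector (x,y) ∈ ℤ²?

translate: b→3 (≡35 mod 32), so (16,35,29)→(16,3,10)
flip: (16,3,10)→(10,-3,16)
reduced (well bottom): (10,-3,16) with a≤c, −a<b≤a
well minimum |f| = |-10| = 10 (negative-definite)

10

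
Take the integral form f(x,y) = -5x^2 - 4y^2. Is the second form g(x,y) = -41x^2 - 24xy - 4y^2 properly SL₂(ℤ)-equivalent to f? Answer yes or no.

D₁ = -80, D₂ = -80
f is negative-definite; reduce −f:
−f: flip: (5,0,4)→(4,0,5)
−f: reduced (well bottom): (4,0,5) with a≤c, −a<b≤a
flip sign back: reduced form of f is (-4,0,-5)
g is negative-definite; reduce −g:
−g: flip: (41,24,4)→(4,-24,41)
−g: translate: b→0 (≡-24 mod 8), so (4,-24,41)→(4,0,5)
−g: reduced (well bottom): (4,0,5) with a≤c, −a<b≤a
flip sign back: reduced form of g is (-4,0,-5)
reduced forms (-4, 0, -5) vs (-4, 0, -5) ⇒ equivalent

yes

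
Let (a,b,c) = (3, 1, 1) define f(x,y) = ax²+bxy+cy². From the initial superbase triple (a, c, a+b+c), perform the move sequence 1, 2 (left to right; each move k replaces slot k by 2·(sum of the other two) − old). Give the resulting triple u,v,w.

start (3,1,5) = (f(1,0),f(0,1),f(1,1))
replace slot 1: 2·(1+5) − 3 = 9 → (9,1,5)
replace slot 2: 2·(9+5) − 1 = 27 → (9,27,5)

9,27,5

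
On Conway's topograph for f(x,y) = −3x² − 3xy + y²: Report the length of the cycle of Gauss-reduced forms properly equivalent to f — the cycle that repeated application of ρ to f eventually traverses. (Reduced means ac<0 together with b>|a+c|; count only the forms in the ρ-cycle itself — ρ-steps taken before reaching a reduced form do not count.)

D = 21, ⌊√D⌋ = 4
descent: ρ → (1,3,-3)  [lands on river]
river: ρ → (-3,3,1)
ρ-cycle length = 2 (tail of 1 descent step not counted)

2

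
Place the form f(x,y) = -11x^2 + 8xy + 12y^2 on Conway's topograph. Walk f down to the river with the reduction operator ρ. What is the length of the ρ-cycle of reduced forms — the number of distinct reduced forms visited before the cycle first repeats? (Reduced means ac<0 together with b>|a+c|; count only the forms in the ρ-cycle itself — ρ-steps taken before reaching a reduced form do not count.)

D = 592, ⌊√D⌋ = 24
river: ρ → (12,16,-7)
river: ρ → (-7,12,16)
river: ρ → (16,20,-3)
river: ρ → (-3,22,9)
river: ρ → (9,14,-11)
river: ρ → (-11,8,12)
ρ-cycle length = 6 (tail of 0 descent steps not counted)

6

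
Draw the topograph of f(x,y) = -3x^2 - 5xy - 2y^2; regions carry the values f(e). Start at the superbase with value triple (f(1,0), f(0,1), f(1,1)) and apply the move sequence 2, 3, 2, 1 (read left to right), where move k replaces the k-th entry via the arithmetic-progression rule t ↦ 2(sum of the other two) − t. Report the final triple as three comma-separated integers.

start (-3,-2,-10) = (f(1,0),f(0,1),f(1,1))
replace slot 2: 2·((-3)+(-10)) − (-2) = -24 → (-3,-24,-10)
replace slot 3: 2·((-3)+(-24)) − (-10) = -44 → (-3,-24,-44)
replace slot 2: 2·((-3)+(-44)) − (-24) = -70 → (-3,-70,-44)
replace slot 1: 2·((-70)+(-44)) − (-3) = -225 → (-225,-70,-44)

-225,-70,-44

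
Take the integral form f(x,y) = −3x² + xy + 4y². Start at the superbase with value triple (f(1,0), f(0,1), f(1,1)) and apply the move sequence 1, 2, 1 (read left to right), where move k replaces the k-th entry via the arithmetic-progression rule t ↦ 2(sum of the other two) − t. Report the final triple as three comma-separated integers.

start (-3,4,2) = (f(1,0),f(0,1),f(1,1))
replace slot 1: 2·(4+2) − (-3) = 15 → (15,4,2)
replace slot 2: 2·(15+2) − 4 = 30 → (15,30,2)
replace slot 1: 2·(30+2) − 15 = 49 → (49,30,2)

49,30,2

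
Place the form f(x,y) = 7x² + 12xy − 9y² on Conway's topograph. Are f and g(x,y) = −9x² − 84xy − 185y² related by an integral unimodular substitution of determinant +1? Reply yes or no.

D₁ = 396, D₂ = 396
river cycle of f (length 4): (-9, 6, 10), (10, 14, -5), (-5, 16, 7), (7, 12, -9)
river cycle of g (length 4): (-9, 6, 10), (10, 14, -5), (-5, 16, 7), (7, 12, -9)
cycles coincide ⇒ equivalent

yes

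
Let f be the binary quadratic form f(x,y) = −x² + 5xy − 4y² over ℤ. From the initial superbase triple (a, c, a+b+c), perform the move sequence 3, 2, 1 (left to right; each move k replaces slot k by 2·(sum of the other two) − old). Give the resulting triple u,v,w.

start (-1,-4,0) = (f(1,0),f(0,1),f(1,1))
replace slot 3: 2·((-1)+(-4)) − 0 = -10 → (-1,-4,-10)
replace slot 2: 2·((-1)+(-10)) − (-4) = -18 → (-1,-18,-10)
replace slot 1: 2·((-18)+(-10)) − (-1) = -55 → (-55,-18,-10)

-55,-18,-10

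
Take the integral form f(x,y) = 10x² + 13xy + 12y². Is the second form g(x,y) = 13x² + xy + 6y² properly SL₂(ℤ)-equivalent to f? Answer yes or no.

D₁ = -311, D₂ = -311
f: translate: b→-7 (≡13 mod 20), so (10,13,12)→(10,-7,9)
f: flip: (10,-7,9)→(9,7,10)
f: reduced (well bottom): (9,7,10) with a≤c, −a<b≤a
g: flip: (13,1,6)→(6,-1,13)
g: reduced (well bottom): (6,-1,13) with a≤c, −a<b≤a
reduced forms (9, 7, 10) vs (6, -1, 13) ⇒ inequivalent

no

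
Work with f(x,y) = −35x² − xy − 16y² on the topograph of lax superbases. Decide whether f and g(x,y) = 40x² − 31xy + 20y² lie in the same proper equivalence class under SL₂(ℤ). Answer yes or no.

D₁ = -2239, D₂ = -2239
f is negative-definite; reduce −f:
−f: flip: (35,1,16)→(16,-1,35)
−f: reduced (well bottom): (16,-1,35) with a≤c, −a<b≤a
flip sign back: reduced form of f is (-16,1,-35)
g: flip: (40,-31,20)→(20,31,40)
g: translate: b→-9 (≡31 mod 40), so (20,31,40)→(20,-9,29)
g: reduced (well bottom): (20,-9,29) with a≤c, −a<b≤a
reduced forms (-16, 1, -35) vs (20, -9, 29) ⇒ inequivalent

no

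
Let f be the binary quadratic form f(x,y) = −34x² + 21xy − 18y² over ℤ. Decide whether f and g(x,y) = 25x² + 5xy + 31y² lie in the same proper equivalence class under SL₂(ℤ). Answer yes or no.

D₁ = -2007, D₂ = -3075
discriminants differ ⇒ not SL₂(ℤ)-equivalent

no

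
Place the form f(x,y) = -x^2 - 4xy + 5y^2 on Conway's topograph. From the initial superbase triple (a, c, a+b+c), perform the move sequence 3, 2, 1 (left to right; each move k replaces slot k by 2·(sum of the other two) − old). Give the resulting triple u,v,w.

start (-1,5,0) = (f(1,0),f(0,1),f(1,1))
replace slot 3: 2·((-1)+5) − 0 = 8 → (-1,5,8)
replace slot 2: 2·((-1)+8) − 5 = 9 → (-1,9,8)
replace slot 1: 2·(9+8) − (-1) = 35 → (35,9,8)

35,9,8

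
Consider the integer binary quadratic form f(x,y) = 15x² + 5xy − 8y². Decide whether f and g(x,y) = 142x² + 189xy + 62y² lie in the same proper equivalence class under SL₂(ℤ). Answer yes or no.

D₁ = 505, D₂ = 505
river cycle of f (length 8): (-8, 11, 12), (12, 13, -7), (-7, 15, 10), (10, 5, -12), (-12, 19, 3), (3, 17, -18), (-18, 19, 2), (2, 21, -8)
river cycle of g (length 8): (12, 13, -7), (-7, 15, 10), (10, 5, -12), (-12, 19, 3), (3, 17, -18), (-18, 19, 2), (2, 21, -8), (-8, 11, 12)
cycles coincide ⇒ equivalent

yes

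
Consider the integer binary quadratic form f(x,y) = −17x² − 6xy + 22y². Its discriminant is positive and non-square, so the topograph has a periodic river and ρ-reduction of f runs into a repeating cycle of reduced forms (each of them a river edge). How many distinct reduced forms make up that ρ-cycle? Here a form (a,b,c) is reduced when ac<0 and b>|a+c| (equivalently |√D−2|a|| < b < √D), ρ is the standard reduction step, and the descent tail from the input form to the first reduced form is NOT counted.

D = 1532, ⌊√D⌋ = 39
descent: ρ → (22,6,-17)  [lands on river]
river: ρ → (-17,28,11)
river: ρ → (11,38,-2)
river: ρ → (-2,38,11)
river: ρ → (11,28,-17)
river: ρ → (-17,6,22)
river: ρ → (22,38,-1)
river: ρ → (-1,38,22)
ρ-cycle length = 8 (tail of 1 descent step not counted)

8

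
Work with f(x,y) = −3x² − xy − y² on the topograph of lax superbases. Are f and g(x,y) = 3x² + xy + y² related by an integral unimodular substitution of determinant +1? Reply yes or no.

D₁ = -11, D₂ = -11
f is negative-definite; reduce −f:
−f: flip: (3,1,1)→(1,-1,3)
−f: translate: b→1 (≡-1 mod 2), so (1,-1,3)→(1,1,3)
−f: reduced (well bottom): (1,1,3) with a≤c, −a<b≤a
flip sign back: reduced form of f is (-1,-1,-3)
g: flip: (3,1,1)→(1,-1,3)
g: translate: b→1 (≡-1 mod 2), so (1,-1,3)→(1,1,3)
g: reduced (well bottom): (1,1,3) with a≤c, −a<b≤a
reduced forms (-1, -1, -3) vs (1, 1, 3) ⇒ inequivalent

no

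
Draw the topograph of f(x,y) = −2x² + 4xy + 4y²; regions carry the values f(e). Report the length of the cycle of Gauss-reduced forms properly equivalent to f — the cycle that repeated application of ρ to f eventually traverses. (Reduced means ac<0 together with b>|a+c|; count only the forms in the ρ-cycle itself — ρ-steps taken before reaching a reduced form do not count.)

D = 48, ⌊√D⌋ = 6
river: ρ → (4,4,-2)
river: ρ → (-2,4,4)
ρ-cycle length = 2 (tail of 0 descent steps not counted)

2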